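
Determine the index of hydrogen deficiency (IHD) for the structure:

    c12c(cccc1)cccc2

Molecular formula from the SMILES: C10H8.
DoU = (2C + 2 + N − H − X)/2 = (2·10 + 2 + 0 − 8 − 0)/2 = 14/2 = 7.
(Structurally: 2 ring(s) + 5 π bond(s) = 7.)

7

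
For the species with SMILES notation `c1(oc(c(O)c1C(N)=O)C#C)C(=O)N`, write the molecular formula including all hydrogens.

Heavy atoms from the SMILES: 8 C, 2 N, 4 O.
Implicit hydrogens by atom environment:
  4 × C (aromatic): no H
  3 × C: no H
  2 × N: 2 H each → 4
  2 × O: no H
  1 × C: 1 H
  1 × O: 1 H
  1 × O (aromatic): no H
  Total hydrogens = 6.
Molecular formula: C8H6N2O4

C8H6N2O4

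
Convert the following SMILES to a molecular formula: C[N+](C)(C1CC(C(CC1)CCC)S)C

Heavy atoms from the SMILES: 12 C, 1 N, 1 S.
Implicit hydrogens by atom environment:
  5 × C: 2 H each → 10
  4 × C: 3 H each → 12
  3 × C: 1 H each → 3
  1 × N (charge +1): no H
  1 × S: 1 H
  Total hydrogens = 26.
Net charge +1.
Molecular formula: C12H26NS+

C12H26NS+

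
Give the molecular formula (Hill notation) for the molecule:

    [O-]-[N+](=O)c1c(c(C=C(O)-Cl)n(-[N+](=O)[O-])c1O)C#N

Heavy atoms from the SMILES: 7 C, 1 Cl, 4 N, 6 O.
Implicit hydrogens by atom environment:
  4 × C (aromatic): no H
  2 × C: no H
  2 × N (charge +1): no H
  2 × O: 1 H each → 2
  2 × O: no H
  2 × O (charge -1): no H
  1 × C: 1 H
  1 × Cl: no H
  1 × N (aromatic): no H
  1 × N: no H
  Total hydrogens = 3.
Molecular formula: C7H3ClN4O6

C7H3ClN4O6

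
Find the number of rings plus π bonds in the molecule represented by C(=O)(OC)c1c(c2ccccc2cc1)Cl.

Molecular formula from the SMILES: C12H9ClO2.
DoU = (2C + 2 + N − H − X)/2 = (2·12 + 2 + 0 − 9 − 1)/2 = 16/2 = 8.
(Structurally: 2 ring(s) + 6 π bond(s) = 8.)

8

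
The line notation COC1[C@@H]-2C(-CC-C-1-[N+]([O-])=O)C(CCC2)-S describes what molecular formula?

Heavy atoms from the SMILES: 11 C, 1 N, 3 O, 1 S.
Implicit hydrogens by atom environment:
  5 × C: 2 H each → 10
  5 × C: 1 H each → 5
  2 × O: no H
  1 × C: 3 H
  1 × N (charge +1): no H
  1 × O (charge -1): no H
  1 × S: 1 H
  Total hydrogens = 19.
Molecular formula: C11H19NO3S

C11H19NO3S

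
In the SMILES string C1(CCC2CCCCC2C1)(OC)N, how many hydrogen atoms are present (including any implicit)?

21

Hydrogens are implicit in SMILES; fill each atom to its normal valence:
  7 × C: 2 H each → 14
  2 × C: 1 H each → 2
  1 × C: 3 H
  1 × C: no H
  1 × N: 2 H
  1 × O: no H
  Total hydrogens = 21.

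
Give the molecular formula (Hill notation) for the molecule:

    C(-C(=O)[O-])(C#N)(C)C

Heavy atoms from the SMILES: 5 C, 1 N, 2 O.
Implicit hydrogens by atom environment:
  3 × C: no H
  2 × C: 3 H each → 6
  1 × N: no H
  1 × O: no H
  1 × O (charge -1): no H
  Total hydrogens = 6.
Net charge -1.
Molecular formula: C5H6NO2-

C5H6NO2-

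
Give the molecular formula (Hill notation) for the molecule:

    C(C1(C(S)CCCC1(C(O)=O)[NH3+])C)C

C10H20NO2S+

Heavy atoms from the SMILES: 10 C, 1 N, 2 O, 1 S.
Implicit hydrogens by atom environment:
  4 × C: 2 H each → 8
  3 × C: no H
  2 × C: 3 H each → 6
  1 × C: 1 H
  1 × N (charge +1): 3 H
  1 × O: 1 H
  1 × O: no H
  1 × S: 1 H
  Total hydrogens = 20.
Net charge +1.
Molecular formula: C10H20NO2S+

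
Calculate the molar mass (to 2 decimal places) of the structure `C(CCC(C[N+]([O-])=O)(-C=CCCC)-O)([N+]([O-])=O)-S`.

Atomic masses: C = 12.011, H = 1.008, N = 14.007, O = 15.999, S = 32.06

Molecular formula: C10H18N2O5S.
M = 10×12.011 + 18×1.008 + 2×14.007 + 5×15.999 + 1×32.06 = 278.32 g/mol.

278.32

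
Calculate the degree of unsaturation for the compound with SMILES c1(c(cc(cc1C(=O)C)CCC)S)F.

Molecular formula from the SMILES: C11H13FOS.
DoU = (2C + 2 + N − H − X)/2 = (2·11 + 2 + 0 − 13 − 1)/2 = 10/2 = 5.
(Structurally: 1 ring(s) + 4 π bond(s) = 5.)

5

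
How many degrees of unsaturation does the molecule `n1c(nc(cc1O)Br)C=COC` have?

5

Molecular formula from the SMILES: C7H7BrN2O2.
DoU = (2C + 2 + N − H − X)/2 = (2·7 + 2 + 2 − 7 − 1)/2 = 10/2 = 5.
(Structurally: 1 ring(s) + 4 π bond(s) = 5.)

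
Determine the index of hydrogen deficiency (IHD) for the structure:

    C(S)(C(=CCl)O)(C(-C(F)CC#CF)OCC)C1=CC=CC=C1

7

Molecular formula from the SMILES: C16H17ClF2O2S.
DoU = (2C + 2 + N − H − X)/2 = (2·16 + 2 + 0 − 17 − 3)/2 = 14/2 = 7.
(Structurally: 1 ring(s) + 6 π bond(s) = 7.)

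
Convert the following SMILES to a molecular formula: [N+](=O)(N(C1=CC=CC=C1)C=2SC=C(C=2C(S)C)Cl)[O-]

Heavy atoms from the SMILES: 12 C, 1 Cl, 2 N, 2 O, 2 S.
Implicit hydrogens by atom environment:
  6 × C (aromatic): 1 H each → 6
  4 × C (aromatic): no H
  1 × C: 3 H
  1 × C: 1 H
  1 × Cl: no H
  1 × N: no H
  1 × N (charge +1): no H
  1 × O: no H
  1 × O (charge -1): no H
  1 × S: 1 H
  1 × S (aromatic): no H
  Total hydrogens = 11.
Molecular formula: C12H11ClN2O2S2

C12H11ClN2O2S2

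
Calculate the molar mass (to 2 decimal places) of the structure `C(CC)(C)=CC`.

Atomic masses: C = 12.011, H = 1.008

84.16

Molecular formula: C6H12.
M = 6×12.011 + 12×1.008 = 84.16 g/mol.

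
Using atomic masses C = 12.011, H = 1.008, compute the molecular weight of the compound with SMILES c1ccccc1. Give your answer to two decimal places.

78.11

Molecular formula: C6H6.
M = 6×12.011 + 6×1.008 = 78.11 g/mol.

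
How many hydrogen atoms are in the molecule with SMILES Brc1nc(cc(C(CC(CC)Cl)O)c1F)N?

13

Hydrogens are implicit in SMILES; fill each atom to its normal valence:
  4 × C (aromatic): no H
  2 × C: 2 H each → 4
  2 × C: 1 H each → 2
  1 × Br: no H
  1 × C: 3 H
  1 × C (aromatic): 1 H
  1 × Cl: no H
  1 × F: no H
  1 × N: 2 H
  1 × N (aromatic): no H
  1 × O: 1 H
  Total hydrogens = 13.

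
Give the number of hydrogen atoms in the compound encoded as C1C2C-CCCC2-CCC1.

18

Hydrogens are implicit in SMILES; fill each atom to its normal valence:
  8 × C: 2 H each → 16
  2 × C: 1 H each → 2
  Total hydrogens = 18.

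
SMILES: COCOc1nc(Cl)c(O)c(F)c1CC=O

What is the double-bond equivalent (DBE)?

Molecular formula from the SMILES: C9H9ClFNO4.
DoU = (2C + 2 + N − H − X)/2 = (2·9 + 2 + 1 − 9 − 2)/2 = 10/2 = 5.
(Structurally: 1 ring(s) + 4 π bond(s) = 5.)

5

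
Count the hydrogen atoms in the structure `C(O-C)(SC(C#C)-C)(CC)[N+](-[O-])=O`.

Hydrogens are implicit in SMILES; fill each atom to its normal valence:
  3 × C: 3 H each → 9
  2 × C: 1 H each → 2
  2 × C: no H
  2 × O: no H
  1 × C: 2 H
  1 × N (charge +1): no H
  1 × O (charge -1): no H
  1 × S: no H
  Total hydrogens = 13.

13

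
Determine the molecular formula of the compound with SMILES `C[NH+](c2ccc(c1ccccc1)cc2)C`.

C14H16N+

Heavy atoms from the SMILES: 14 C, 1 N.
Implicit hydrogens by atom environment:
  9 × C (aromatic): 1 H each → 9
  3 × C (aromatic): no H
  2 × C: 3 H each → 6
  1 × N (charge +1): 1 H
  Total hydrogens = 16.
Net charge +1.
Molecular formula: C14H16N+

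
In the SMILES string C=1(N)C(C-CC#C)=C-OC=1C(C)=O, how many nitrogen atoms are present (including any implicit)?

1

The symbol for nitrogen appears 1 time in the SMILES.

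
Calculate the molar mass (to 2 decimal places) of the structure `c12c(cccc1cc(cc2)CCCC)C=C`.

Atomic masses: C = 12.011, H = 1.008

210.32

Molecular formula: C16H18.
M = 16×12.011 + 18×1.008 = 210.32 g/mol.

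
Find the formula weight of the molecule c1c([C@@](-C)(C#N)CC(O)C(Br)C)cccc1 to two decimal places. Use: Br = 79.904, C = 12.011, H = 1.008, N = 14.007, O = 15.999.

282.18

Molecular formula: C13H16BrNO.
M = 1×79.904 + 13×12.011 + 16×1.008 + 1×14.007 + 1×15.999 = 282.18 g/mol.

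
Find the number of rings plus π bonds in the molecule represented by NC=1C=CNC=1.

3

Molecular formula from the SMILES: C4H6N2.
DoU = (2C + 2 + N − H − X)/2 = (2·4 + 2 + 2 − 6 − 0)/2 = 6/2 = 3.
(Structurally: 1 ring(s) + 2 π bond(s) = 3.)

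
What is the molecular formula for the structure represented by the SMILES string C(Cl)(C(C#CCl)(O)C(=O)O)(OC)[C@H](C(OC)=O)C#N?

Heavy atoms from the SMILES: 10 C, 2 Cl, 1 N, 6 O.
Implicit hydrogens by atom environment:
  7 × C: no H
  4 × O: no H
  2 × C: 3 H each → 6
  2 × Cl: no H
  2 × O: 1 H each → 2
  1 × C: 1 H
  1 × N: no H
  Total hydrogens = 9.
Molecular formula: C10H9Cl2NO6

C10H9Cl2NO6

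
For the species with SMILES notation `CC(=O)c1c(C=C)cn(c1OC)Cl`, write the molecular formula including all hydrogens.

Heavy atoms from the SMILES: 9 C, 1 Cl, 1 N, 2 O.
Implicit hydrogens by atom environment:
  3 × C (aromatic): no H
  2 × C: 3 H each → 6
  2 × O: no H
  1 × C: 2 H
  1 × C (aromatic): 1 H
  1 × C: 1 H
  1 × C: no H
  1 × Cl: no H
  1 × N (aromatic): no H
  Total hydrogens = 10.
Molecular formula: C9H10ClNO2

C9H10ClNO2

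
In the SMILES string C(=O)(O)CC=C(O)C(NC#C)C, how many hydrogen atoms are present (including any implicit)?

Hydrogens are implicit in SMILES; fill each atom to its normal valence:
  3 × C: 1 H each → 3
  3 × C: no H
  2 × O: 1 H each → 2
  1 × C: 3 H
  1 × C: 2 H
  1 × N: 1 H
  1 × O: no H
  Total hydrogens = 11.

11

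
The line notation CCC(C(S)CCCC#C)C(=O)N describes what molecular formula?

Heavy atoms from the SMILES: 10 C, 1 N, 1 O, 1 S.
Implicit hydrogens by atom environment:
  4 × C: 2 H each → 8
  3 × C: 1 H each → 3
  2 × C: no H
  1 × C: 3 H
  1 × N: 2 H
  1 × O: no H
  1 × S: 1 H
  Total hydrogens = 17.
Molecular formula: C10H17NOS

C10H17NOS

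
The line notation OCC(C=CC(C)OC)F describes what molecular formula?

C7H13FO2

Heavy atoms from the SMILES: 7 C, 1 F, 2 O.
Implicit hydrogens by atom environment:
  4 × C: 1 H each → 4
  2 × C: 3 H each → 6
  1 × C: 2 H
  1 × F: no H
  1 × O: 1 H
  1 × O: no H
  Total hydrogens = 13.
Molecular formula: C7H13FO2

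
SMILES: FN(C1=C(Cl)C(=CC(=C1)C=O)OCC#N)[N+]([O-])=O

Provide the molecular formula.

C9H5ClFN3O4

Heavy atoms from the SMILES: 9 C, 1 Cl, 1 F, 3 N, 4 O.
Implicit hydrogens by atom environment:
  4 × C (aromatic): no H
  3 × O: no H
  2 × C (aromatic): 1 H each → 2
  2 × N: no H
  1 × C: 2 H
  1 × C: 1 H
  1 × C: no H
  1 × Cl: no H
  1 × F: no H
  1 × N (charge +1): no H
  1 × O (charge -1): no H
  Total hydrogens = 5.
Molecular formula: C9H5ClFN3O4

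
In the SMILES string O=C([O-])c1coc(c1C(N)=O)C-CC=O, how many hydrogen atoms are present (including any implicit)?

Hydrogens are implicit in SMILES; fill each atom to its normal valence:
  3 × C (aromatic): no H
  3 × O: no H
  2 × C: 2 H each → 4
  2 × C: no H
  1 × C (aromatic): 1 H
  1 × C: 1 H
  1 × N: 2 H
  1 × O (aromatic): no H
  1 × O (charge -1): no H
  Total hydrogens = 8.

8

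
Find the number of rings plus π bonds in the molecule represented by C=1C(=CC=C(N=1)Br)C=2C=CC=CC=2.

Molecular formula from the SMILES: C11H8BrN.
DoU = (2C + 2 + N − H − X)/2 = (2·11 + 2 + 1 − 8 − 1)/2 = 16/2 = 8.
(Structurally: 2 ring(s) + 6 π bond(s) = 8.)

8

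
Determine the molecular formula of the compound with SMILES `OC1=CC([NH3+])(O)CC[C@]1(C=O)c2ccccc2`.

C13H16NO3+

Heavy atoms from the SMILES: 13 C, 1 N, 3 O.
Implicit hydrogens by atom environment:
  5 × C (aromatic): 1 H each → 5
  3 × C: no H
  2 × C: 2 H each → 4
  2 × C: 1 H each → 2
  2 × O: 1 H each → 2
  1 × C (aromatic): no H
  1 × N (charge +1): 3 H
  1 × O: no H
  Total hydrogens = 16.
Net charge +1.
Molecular formula: C13H16NO3+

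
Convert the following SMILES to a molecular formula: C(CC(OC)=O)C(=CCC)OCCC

Heavy atoms from the SMILES: 11 C, 3 O.
Implicit hydrogens by atom environment:
  5 × C: 2 H each → 10
  3 × C: 3 H each → 9
  3 × O: no H
  2 × C: no H
  1 × C: 1 H
  Total hydrogens = 20.
Molecular formula: C11H20O3

C11H20O3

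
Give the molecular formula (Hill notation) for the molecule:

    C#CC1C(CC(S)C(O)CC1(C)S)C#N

C11H15NOS2

Heavy atoms from the SMILES: 11 C, 1 N, 1 O, 2 S.
Implicit hydrogens by atom environment:
  5 × C: 1 H each → 5
  3 × C: no H
  2 × C: 2 H each → 4
  2 × S: 1 H each → 2
  1 × C: 3 H
  1 × N: no H
  1 × O: 1 H
  Total hydrogens = 15.
Molecular formula: C11H15NOS2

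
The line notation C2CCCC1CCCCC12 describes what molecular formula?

Heavy atoms from the SMILES: 10 C.
Implicit hydrogens by atom environment:
  8 × C: 2 H each → 16
  2 × C: 1 H each → 2
  Total hydrogens = 18.
Molecular formula: C10H18

C10H18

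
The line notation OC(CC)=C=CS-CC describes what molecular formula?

C7H12OS

Heavy atoms from the SMILES: 7 C, 1 O, 1 S.
Implicit hydrogens by atom environment:
  2 × C: 3 H each → 6
  2 × C: 2 H each → 4
  2 × C: no H
  1 × C: 1 H
  1 × O: 1 H
  1 × S: no H
  Total hydrogens = 12.
Molecular formula: C7H12OS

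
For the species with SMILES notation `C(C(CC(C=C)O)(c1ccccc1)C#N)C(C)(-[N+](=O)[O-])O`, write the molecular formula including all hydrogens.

Heavy atoms from the SMILES: 15 C, 2 N, 4 O.
Implicit hydrogens by atom environment:
  5 × C (aromatic): 1 H each → 5
  3 × C: 2 H each → 6
  3 × C: no H
  2 × C: 1 H each → 2
  2 × O: 1 H each → 2
  1 × C: 3 H
  1 × C (aromatic): no H
  1 × N: no H
  1 × N (charge +1): no H
  1 × O: no H
  1 × O (charge -1): no H
  Total hydrogens = 18.
Molecular formula: C15H18N2O4

C15H18N2O4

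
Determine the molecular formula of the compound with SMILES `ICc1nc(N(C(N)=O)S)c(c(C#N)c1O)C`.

Heavy atoms from the SMILES: 9 C, 1 I, 4 N, 2 O, 1 S.
Implicit hydrogens by atom environment:
  5 × C (aromatic): no H
  2 × C: no H
  2 × N: no H
  1 × C: 3 H
  1 × C: 2 H
  1 × I: no H
  1 × N: 2 H
  1 × N (aromatic): no H
  1 × O: 1 H
  1 × O: no H
  1 × S: 1 H
  Total hydrogens = 9.
Molecular formula: C9H9IN4O2S

C9H9IN4O2S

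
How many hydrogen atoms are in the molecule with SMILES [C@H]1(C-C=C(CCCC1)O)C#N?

13

Hydrogens are implicit in SMILES; fill each atom to its normal valence:
  5 × C: 2 H each → 10
  2 × C: 1 H each → 2
  2 × C: no H
  1 × N: no H
  1 × O: 1 H
  Total hydrogens = 13.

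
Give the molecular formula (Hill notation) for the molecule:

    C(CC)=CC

Heavy atoms from the SMILES: 5 C.
Implicit hydrogens by atom environment:
  2 × C: 3 H each → 6
  2 × C: 1 H each → 2
  1 × C: 2 H
  Total hydrogens = 10.
Molecular formula: C5H10

C5H10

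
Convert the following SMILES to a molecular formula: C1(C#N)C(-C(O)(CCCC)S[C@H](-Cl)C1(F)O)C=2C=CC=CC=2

Heavy atoms from the SMILES: 16 C, 1 Cl, 1 F, 1 N, 2 O, 1 S.
Implicit hydrogens by atom environment:
  5 × C (aromatic): 1 H each → 5
  3 × C: 2 H each → 6
  3 × C: 1 H each → 3
  3 × C: no H
  2 × O: 1 H each → 2
  1 × C: 3 H
  1 × C (aromatic): no H
  1 × Cl: no H
  1 × F: no H
  1 × N: no H
  1 × S: no H
  Total hydrogens = 19.
Molecular formula: C16H19ClFNO2S

C16H19ClFNO2S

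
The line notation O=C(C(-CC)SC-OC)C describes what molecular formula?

Heavy atoms from the SMILES: 7 C, 2 O, 1 S.
Implicit hydrogens by atom environment:
  3 × C: 3 H each → 9
  2 × C: 2 H each → 4
  2 × O: no H
  1 × C: 1 H
  1 × C: no H
  1 × S: no H
  Total hydrogens = 14.
Molecular formula: C7H14O2S

C7H14O2S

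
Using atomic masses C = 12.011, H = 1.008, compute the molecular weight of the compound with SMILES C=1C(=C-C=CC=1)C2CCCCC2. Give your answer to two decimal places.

160.26

Molecular formula: C12H16.
M = 12×12.011 + 16×1.008 = 160.26 g/mol.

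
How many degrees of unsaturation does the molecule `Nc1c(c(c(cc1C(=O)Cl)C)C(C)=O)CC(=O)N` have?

7

Molecular formula from the SMILES: C12H13ClN2O3.
DoU = (2C + 2 + N − H − X)/2 = (2·12 + 2 + 2 − 13 − 1)/2 = 14/2 = 7.
(Structurally: 1 ring(s) + 6 π bond(s) = 7.)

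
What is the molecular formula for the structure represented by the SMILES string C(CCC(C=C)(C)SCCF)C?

Heavy atoms from the SMILES: 10 C, 1 F, 1 S.
Implicit hydrogens by atom environment:
  6 × C: 2 H each → 12
  2 × C: 3 H each → 6
  1 × C: 1 H
  1 × C: no H
  1 × F: no H
  1 × S: no H
  Total hydrogens = 19.
Molecular formula: C10H19FS

C10H19FS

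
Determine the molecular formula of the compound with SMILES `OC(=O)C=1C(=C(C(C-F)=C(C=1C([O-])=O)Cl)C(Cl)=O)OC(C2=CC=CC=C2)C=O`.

C18H10Cl2FO7-

Heavy atoms from the SMILES: 18 C, 2 Cl, 1 F, 7 O.
Implicit hydrogens by atom environment:
  7 × C (aromatic): no H
  5 × C (aromatic): 1 H each → 5
  5 × O: no H
  3 × C: no H
  2 × C: 1 H each → 2
  2 × Cl: no H
  1 × C: 2 H
  1 × F: no H
  1 × O: 1 H
  1 × O (charge -1): no H
  Total hydrogens = 10.
Net charge -1.
Molecular formula: C18H10Cl2FO7-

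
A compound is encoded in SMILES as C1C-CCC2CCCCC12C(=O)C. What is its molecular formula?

Heavy atoms from the SMILES: 12 C, 1 O.
Implicit hydrogens by atom environment:
  8 × C: 2 H each → 16
  2 × C: no H
  1 × C: 3 H
  1 × C: 1 H
  1 × O: no H
  Total hydrogens = 20.
Molecular formula: C12H20O

C12H20O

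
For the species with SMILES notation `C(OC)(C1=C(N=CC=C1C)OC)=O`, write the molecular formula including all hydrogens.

C9H11NO3

Heavy atoms from the SMILES: 9 C, 1 N, 3 O.
Implicit hydrogens by atom environment:
  3 × C: 3 H each → 9
  3 × C (aromatic): no H
  3 × O: no H
  2 × C (aromatic): 1 H each → 2
  1 × C: no H
  1 × N (aromatic): no H
  Total hydrogens = 11.
Molecular formula: C9H11NO3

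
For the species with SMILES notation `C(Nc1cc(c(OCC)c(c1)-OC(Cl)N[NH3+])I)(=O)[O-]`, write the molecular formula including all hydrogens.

C10H13ClIN3O4

Heavy atoms from the SMILES: 10 C, 1 Cl, 1 I, 3 N, 4 O.
Implicit hydrogens by atom environment:
  4 × C (aromatic): no H
  3 × O: no H
  2 × C (aromatic): 1 H each → 2
  2 × N: 1 H each → 2
  1 × C: 3 H
  1 × C: 2 H
  1 × C: 1 H
  1 × C: no H
  1 × Cl: no H
  1 × I: no H
  1 × N (charge +1): 3 H
  1 × O (charge -1): no H
  Total hydrogens = 13.
Molecular formula: C10H13ClIN3O4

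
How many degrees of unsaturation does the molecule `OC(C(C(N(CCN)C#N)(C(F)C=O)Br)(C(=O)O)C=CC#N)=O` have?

8

Molecular formula from the SMILES: C12H12BrFN4O5.
DoU = (2C + 2 + N − H − X)/2 = (2·12 + 2 + 4 − 12 − 2)/2 = 16/2 = 8.
(Structurally: 0 ring(s) + 8 π bond(s) = 8.)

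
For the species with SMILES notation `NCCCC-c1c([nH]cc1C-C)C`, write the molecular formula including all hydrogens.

C11H20N2

Heavy atoms from the SMILES: 11 C, 2 N.
Implicit hydrogens by atom environment:
  5 × C: 2 H each → 10
  3 × C (aromatic): no H
  2 × C: 3 H each → 6
  1 × C (aromatic): 1 H
  1 × N: 2 H
  1 × N (aromatic): 1 H
  Total hydrogens = 20.
Molecular formula: C11H20N2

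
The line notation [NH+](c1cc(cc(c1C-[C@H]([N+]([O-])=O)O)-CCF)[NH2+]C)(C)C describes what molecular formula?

[C13H22FN3O3]2+

Heavy atoms from the SMILES: 13 C, 1 F, 3 N, 3 O.
Implicit hydrogens by atom environment:
  4 × C (aromatic): no H
  3 × C: 3 H each → 9
  3 × C: 2 H each → 6
  2 × C (aromatic): 1 H each → 2
  1 × C: 1 H
  1 × F: no H
  1 × N (charge +1): 2 H
  1 × N (charge +1): 1 H
  1 × N (charge +1): no H
  1 × O: 1 H
  1 × O: no H
  1 × O (charge -1): no H
  Total hydrogens = 22.
Net charge +2.
Molecular formula: [C13H22FN3O3]2+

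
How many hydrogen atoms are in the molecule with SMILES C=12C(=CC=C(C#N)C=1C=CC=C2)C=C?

9

Hydrogens are implicit in SMILES; fill each atom to its normal valence:
  6 × C (aromatic): 1 H each → 6
  4 × C (aromatic): no H
  1 × C: 2 H
  1 × C: 1 H
  1 × C: no H
  1 × N: no H
  Total hydrogens = 9.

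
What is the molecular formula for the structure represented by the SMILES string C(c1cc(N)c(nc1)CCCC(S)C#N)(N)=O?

C11H14N4OS

Heavy atoms from the SMILES: 11 C, 4 N, 1 O, 1 S.
Implicit hydrogens by atom environment:
  3 × C: 2 H each → 6
  3 × C (aromatic): no H
  2 × C (aromatic): 1 H each → 2
  2 × C: no H
  2 × N: 2 H each → 4
  1 × C: 1 H
  1 × N (aromatic): no H
  1 × N: no H
  1 × O: no H
  1 × S: 1 H
  Total hydrogens = 14.
Molecular formula: C11H14N4OS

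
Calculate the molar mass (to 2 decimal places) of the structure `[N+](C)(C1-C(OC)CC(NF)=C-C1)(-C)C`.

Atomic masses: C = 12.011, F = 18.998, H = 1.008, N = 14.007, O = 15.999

203.28

Molecular formula: C10H20FN2O+.
M = 10×12.011 + 1×18.998 + 20×1.008 + 2×14.007 + 1×15.999 = 203.28 g/mol.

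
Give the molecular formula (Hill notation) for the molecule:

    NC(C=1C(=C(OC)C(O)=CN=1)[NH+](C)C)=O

C9H14N3O3+

Heavy atoms from the SMILES: 9 C, 3 N, 3 O.
Implicit hydrogens by atom environment:
  4 × C (aromatic): no H
  3 × C: 3 H each → 9
  2 × O: no H
  1 × C (aromatic): 1 H
  1 × C: no H
  1 × N: 2 H
  1 × N (charge +1): 1 H
  1 × N (aromatic): no H
  1 × O: 1 H
  Total hydrogens = 14.
Net charge +1.
Molecular formula: C9H14N3O3+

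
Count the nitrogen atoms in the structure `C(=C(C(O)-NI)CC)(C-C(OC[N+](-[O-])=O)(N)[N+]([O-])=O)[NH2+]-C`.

The symbol for nitrogen appears 5 times in the SMILES.

5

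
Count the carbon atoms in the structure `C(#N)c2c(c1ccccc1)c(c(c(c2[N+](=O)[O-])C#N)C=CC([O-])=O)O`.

The symbol for carbon appears 17 times in the SMILES. Lowercase c denotes aromatic carbon and counts toward C.

17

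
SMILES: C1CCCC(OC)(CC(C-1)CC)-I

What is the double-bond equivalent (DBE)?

1

Molecular formula from the SMILES: C11H21IO.
DoU = (2C + 2 + N − H − X)/2 = (2·11 + 2 + 0 − 21 − 1)/2 = 2/2 = 1.
(Structurally: 1 ring(s) + 0 π bond(s) = 1.)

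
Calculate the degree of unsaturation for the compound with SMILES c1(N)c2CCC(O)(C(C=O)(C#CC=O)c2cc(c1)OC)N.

9

Molecular formula from the SMILES: C15H16N2O4.
DoU = (2C + 2 + N − H − X)/2 = (2·15 + 2 + 2 − 16 − 0)/2 = 18/2 = 9.
(Structurally: 2 ring(s) + 7 π bond(s) = 9.)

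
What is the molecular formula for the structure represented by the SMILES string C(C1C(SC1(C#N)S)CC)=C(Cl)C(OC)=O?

C10H12ClNO2S2

Heavy atoms from the SMILES: 10 C, 1 Cl, 1 N, 2 O, 2 S.
Implicit hydrogens by atom environment:
  4 × C: no H
  3 × C: 1 H each → 3
  2 × C: 3 H each → 6
  2 × O: no H
  1 × C: 2 H
  1 × Cl: no H
  1 × N: no H
  1 × S: 1 H
  1 × S: no H
  Total hydrogens = 12.
Molecular formula: C10H12ClNO2S2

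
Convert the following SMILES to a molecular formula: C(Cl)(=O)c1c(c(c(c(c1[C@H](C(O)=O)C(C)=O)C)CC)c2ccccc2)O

C20H19ClO5

Heavy atoms from the SMILES: 20 C, 1 Cl, 5 O.
Implicit hydrogens by atom environment:
  7 × C (aromatic): no H
  5 × C (aromatic): 1 H each → 5
  3 × C: 3 H each → 9
  3 × C: no H
  3 × O: no H
  2 × O: 1 H each → 2
  1 × C: 2 H
  1 × C: 1 H
  1 × Cl: no H
  Total hydrogens = 19.
Molecular formula: C20H19ClO5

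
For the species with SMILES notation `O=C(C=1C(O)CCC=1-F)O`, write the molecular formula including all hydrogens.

C6H7FO3

Heavy atoms from the SMILES: 6 C, 1 F, 3 O.
Implicit hydrogens by atom environment:
  3 × C: no H
  2 × C: 2 H each → 4
  2 × O: 1 H each → 2
  1 × C: 1 H
  1 × F: no H
  1 × O: no H
  Total hydrogens = 7.
Molecular formula: C6H7FO3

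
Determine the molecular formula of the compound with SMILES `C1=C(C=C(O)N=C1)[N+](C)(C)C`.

C8H13N2O+

Heavy atoms from the SMILES: 8 C, 2 N, 1 O.
Implicit hydrogens by atom environment:
  3 × C: 3 H each → 9
  3 × C (aromatic): 1 H each → 3
  2 × C (aromatic): no H
  1 × N (aromatic): no H
  1 × N (charge +1): no H
  1 × O: 1 H
  Total hydrogens = 13.
Net charge +1.
Molecular formula: C8H13N2O+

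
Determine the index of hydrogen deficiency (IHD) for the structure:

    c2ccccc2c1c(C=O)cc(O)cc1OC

9

Molecular formula from the SMILES: C14H12O3.
DoU = (2C + 2 + N − H − X)/2 = (2·14 + 2 + 0 − 12 − 0)/2 = 18/2 = 9.
(Structurally: 2 ring(s) + 7 π bond(s) = 9.)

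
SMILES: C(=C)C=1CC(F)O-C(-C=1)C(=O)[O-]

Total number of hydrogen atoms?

Hydrogens are implicit in SMILES; fill each atom to its normal valence:
  4 × C: 1 H each → 4
  2 × C: 2 H each → 4
  2 × C: no H
  2 × O: no H
  1 × F: no H
  1 × O (charge -1): no H
  Total hydrogens = 8.

8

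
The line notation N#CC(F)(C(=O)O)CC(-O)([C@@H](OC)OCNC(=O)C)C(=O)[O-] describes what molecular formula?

Heavy atoms from the SMILES: 11 C, 1 F, 2 N, 8 O.
Implicit hydrogens by atom environment:
  6 × C: no H
  5 × O: no H
  2 × C: 3 H each → 6
  2 × C: 2 H each → 4
  2 × O: 1 H each → 2
  1 × C: 1 H
  1 × F: no H
  1 × N: 1 H
  1 × N: no H
  1 × O (charge -1): no H
  Total hydrogens = 14.
Net charge -1.
Molecular formula: C11H14FN2O8-

C11H14FN2O8-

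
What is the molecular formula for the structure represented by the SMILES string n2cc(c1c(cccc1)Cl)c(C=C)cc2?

C13H10ClN

Heavy atoms from the SMILES: 13 C, 1 Cl, 1 N.
Implicit hydrogens by atom environment:
  7 × C (aromatic): 1 H each → 7
  4 × C (aromatic): no H
  1 × C: 2 H
  1 × C: 1 H
  1 × Cl: no H
  1 × N (aromatic): no H
  Total hydrogens = 10.
Molecular formula: C13H10ClN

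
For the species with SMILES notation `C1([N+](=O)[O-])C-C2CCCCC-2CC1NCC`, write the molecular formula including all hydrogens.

Heavy atoms from the SMILES: 12 C, 2 N, 2 O.
Implicit hydrogens by atom environment:
  7 × C: 2 H each → 14
  4 × C: 1 H each → 4
  1 × C: 3 H
  1 × N: 1 H
  1 × N (charge +1): no H
  1 × O: no H
  1 × O (charge -1): no H
  Total hydrogens = 22.
Molecular formula: C12H22N2O2

C12H22N2O2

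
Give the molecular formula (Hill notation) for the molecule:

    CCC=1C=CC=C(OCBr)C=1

Heavy atoms from the SMILES: 1 Br, 9 C, 1 O.
Implicit hydrogens by atom environment:
  4 × C (aromatic): 1 H each → 4
  2 × C: 2 H each → 4
  2 × C (aromatic): no H
  1 × Br: no H
  1 × C: 3 H
  1 × O: no H
  Total hydrogens = 11.
Molecular formula: C9H11BrO

C9H11BrO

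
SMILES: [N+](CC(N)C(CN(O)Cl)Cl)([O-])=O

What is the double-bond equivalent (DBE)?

Molecular formula from the SMILES: C4H9Cl2N3O3.
DoU = (2C + 2 + N − H − X)/2 = (2·4 + 2 + 3 − 9 − 2)/2 = 2/2 = 1.
(Structurally: 0 ring(s) + 1 π bond(s) = 1.)

1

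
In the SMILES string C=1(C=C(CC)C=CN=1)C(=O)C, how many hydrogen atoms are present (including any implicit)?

11

Hydrogens are implicit in SMILES; fill each atom to its normal valence:
  3 × C (aromatic): 1 H each → 3
  2 × C: 3 H each → 6
  2 × C (aromatic): no H
  1 × C: 2 H
  1 × C: no H
  1 × N (aromatic): no H
  1 × O: no H
  Total hydrogens = 11.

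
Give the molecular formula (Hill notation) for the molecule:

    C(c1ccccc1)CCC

Heavy atoms from the SMILES: 10 C.
Implicit hydrogens by atom environment:
  5 × C (aromatic): 1 H each → 5
  3 × C: 2 H each → 6
  1 × C: 3 H
  1 × C (aromatic): no H
  Total hydrogens = 14.
Molecular formula: C10H14

C10H14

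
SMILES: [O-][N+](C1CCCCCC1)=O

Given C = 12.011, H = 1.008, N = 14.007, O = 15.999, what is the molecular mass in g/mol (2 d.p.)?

143.19

Molecular formula: C7H13NO2.
M = 7×12.011 + 13×1.008 + 1×14.007 + 2×15.999 = 143.19 g/mol.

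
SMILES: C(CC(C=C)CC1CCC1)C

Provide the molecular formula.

Heavy atoms from the SMILES: 11 C.
Implicit hydrogens by atom environment:
  7 × C: 2 H each → 14
  3 × C: 1 H each → 3
  1 × C: 3 H
  Total hydrogens = 20.
Molecular formula: C11H20

C11H20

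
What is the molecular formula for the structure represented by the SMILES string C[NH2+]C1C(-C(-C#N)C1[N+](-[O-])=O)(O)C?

C7H12N3O3+

Heavy atoms from the SMILES: 7 C, 3 N, 3 O.
Implicit hydrogens by atom environment:
  3 × C: 1 H each → 3
  2 × C: 3 H each → 6
  2 × C: no H
  1 × N (charge +1): 2 H
  1 × N (charge +1): no H
  1 × N: no H
  1 × O: 1 H
  1 × O: no H
  1 × O (charge -1): no H
  Total hydrogens = 12.
Net charge +1.
Molecular formula: C7H12N3O3+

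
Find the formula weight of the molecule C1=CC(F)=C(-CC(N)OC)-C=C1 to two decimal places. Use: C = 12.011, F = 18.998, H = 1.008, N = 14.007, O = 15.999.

169.20

Molecular formula: C9H12FNO.
M = 9×12.011 + 1×18.998 + 12×1.008 + 1×14.007 + 1×15.999 = 169.20 g/mol.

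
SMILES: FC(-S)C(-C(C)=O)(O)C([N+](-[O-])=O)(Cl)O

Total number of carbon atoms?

5

The symbol for carbon appears 5 times in the SMILES. (Cl is a single chlorine, not C + l.)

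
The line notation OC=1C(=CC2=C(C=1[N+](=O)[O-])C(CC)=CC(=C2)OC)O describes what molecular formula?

C13H13NO5

Heavy atoms from the SMILES: 13 C, 1 N, 5 O.
Implicit hydrogens by atom environment:
  7 × C (aromatic): no H
  3 × C (aromatic): 1 H each → 3
  2 × C: 3 H each → 6
  2 × O: 1 H each → 2
  2 × O: no H
  1 × C: 2 H
  1 × N (charge +1): no H
  1 × O (charge -1): no H
  Total hydrogens = 13.
Molecular formula: C13H13NO5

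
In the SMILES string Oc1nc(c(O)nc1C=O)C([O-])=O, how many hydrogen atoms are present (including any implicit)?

3

Hydrogens are implicit in SMILES; fill each atom to its normal valence:
  4 × C (aromatic): no H
  2 × N (aromatic): no H
  2 × O: 1 H each → 2
  2 × O: no H
  1 × C: 1 H
  1 × C: no H
  1 × O (charge -1): no H
  Total hydrogens = 3.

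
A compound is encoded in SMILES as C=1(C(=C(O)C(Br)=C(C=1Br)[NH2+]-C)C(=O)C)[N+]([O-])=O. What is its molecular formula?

Heavy atoms from the SMILES: 2 Br, 9 C, 2 N, 4 O.
Implicit hydrogens by atom environment:
  6 × C (aromatic): no H
  2 × Br: no H
  2 × C: 3 H each → 6
  2 × O: no H
  1 × C: no H
  1 × N (charge +1): 2 H
  1 × N (charge +1): no H
  1 × O: 1 H
  1 × O (charge -1): no H
  Total hydrogens = 9.
Net charge +1.
Molecular formula: C9H9Br2N2O4+

C9H9Br2N2O4+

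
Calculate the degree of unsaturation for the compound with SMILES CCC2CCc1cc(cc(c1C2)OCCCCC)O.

5

Molecular formula from the SMILES: C17H26O2.
DoU = (2C + 2 + N − H − X)/2 = (2·17 + 2 + 0 − 26 − 0)/2 = 10/2 = 5.
(Structurally: 2 ring(s) + 3 π bond(s) = 5.)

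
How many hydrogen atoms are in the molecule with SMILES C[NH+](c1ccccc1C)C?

14

Hydrogens are implicit in SMILES; fill each atom to its normal valence:
  4 × C (aromatic): 1 H each → 4
  3 × C: 3 H each → 9
  2 × C (aromatic): no H
  1 × N (charge +1): 1 H
  Total hydrogens = 14.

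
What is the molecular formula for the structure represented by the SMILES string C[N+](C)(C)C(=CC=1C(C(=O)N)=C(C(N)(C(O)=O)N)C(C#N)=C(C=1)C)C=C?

C18H24N5O3+

Heavy atoms from the SMILES: 18 C, 5 N, 3 O.
Implicit hydrogens by atom environment:
  5 × C (aromatic): no H
  5 × C: no H
  4 × C: 3 H each → 12
  3 × N: 2 H each → 6
  2 × C: 1 H each → 2
  2 × O: no H
  1 × C: 2 H
  1 × C (aromatic): 1 H
  1 × N (charge +1): no H
  1 × N: no H
  1 × O: 1 H
  Total hydrogens = 24.
Net charge +1.
Molecular formula: C18H24N5O3+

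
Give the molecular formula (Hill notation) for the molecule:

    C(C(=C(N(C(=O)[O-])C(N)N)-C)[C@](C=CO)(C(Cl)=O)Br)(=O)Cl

C10H11BrCl2N3O5-

Heavy atoms from the SMILES: 1 Br, 10 C, 2 Cl, 3 N, 5 O.
Implicit hydrogens by atom environment:
  6 × C: no H
  3 × C: 1 H each → 3
  3 × O: no H
  2 × Cl: no H
  2 × N: 2 H each → 4
  1 × Br: no H
  1 × C: 3 H
  1 × N: no H
  1 × O: 1 H
  1 × O (charge -1): no H
  Total hydrogens = 11.
Net charge -1.
Molecular formula: C10H11BrCl2N3O5-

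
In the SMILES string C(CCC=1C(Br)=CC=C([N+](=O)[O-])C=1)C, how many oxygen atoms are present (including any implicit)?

2

The symbol for oxygen appears 2 times in the SMILES.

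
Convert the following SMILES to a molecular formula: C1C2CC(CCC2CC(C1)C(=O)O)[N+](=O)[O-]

Heavy atoms from the SMILES: 11 C, 1 N, 4 O.
Implicit hydrogens by atom environment:
  6 × C: 2 H each → 12
  4 × C: 1 H each → 4
  2 × O: no H
  1 × C: no H
  1 × N (charge +1): no H
  1 × O: 1 H
  1 × O (charge -1): no H
  Total hydrogens = 17.
Molecular formula: C11H17NO4

C11H17NO4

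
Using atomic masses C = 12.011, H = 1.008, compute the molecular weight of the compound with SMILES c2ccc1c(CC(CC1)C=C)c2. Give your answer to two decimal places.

Molecular formula: C12H14.
M = 12×12.011 + 14×1.008 = 158.24 g/mol.

158.24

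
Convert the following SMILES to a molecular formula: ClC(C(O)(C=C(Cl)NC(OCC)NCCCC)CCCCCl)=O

Heavy atoms from the SMILES: 15 C, 3 Cl, 2 N, 3 O.
Implicit hydrogens by atom environment:
  8 × C: 2 H each → 16
  3 × C: no H
  3 × Cl: no H
  2 × C: 3 H each → 6
  2 × C: 1 H each → 2
  2 × N: 1 H each → 2
  2 × O: no H
  1 × O: 1 H
  Total hydrogens = 27.
Molecular formula: C15H27Cl3N2O3

C15H27Cl3N2O3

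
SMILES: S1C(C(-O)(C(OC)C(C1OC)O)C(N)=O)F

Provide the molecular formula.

C8H14FNO5S

Heavy atoms from the SMILES: 8 C, 1 F, 1 N, 5 O, 1 S.
Implicit hydrogens by atom environment:
  4 × C: 1 H each → 4
  3 × O: no H
  2 × C: 3 H each → 6
  2 × C: no H
  2 × O: 1 H each → 2
  1 × F: no H
  1 × N: 2 H
  1 × S: no H
  Total hydrogens = 14.
Molecular formula: C8H14FNO5S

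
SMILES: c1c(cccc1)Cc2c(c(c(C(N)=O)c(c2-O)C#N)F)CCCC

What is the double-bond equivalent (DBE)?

11

Molecular formula from the SMILES: C19H19FN2O2.
DoU = (2C + 2 + N − H − X)/2 = (2·19 + 2 + 2 − 19 − 1)/2 = 22/2 = 11.
(Structurally: 2 ring(s) + 9 π bond(s) = 11.)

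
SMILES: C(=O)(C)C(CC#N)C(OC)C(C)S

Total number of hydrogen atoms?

15

Hydrogens are implicit in SMILES; fill each atom to its normal valence:
  3 × C: 3 H each → 9
  3 × C: 1 H each → 3
  2 × C: no H
  2 × O: no H
  1 × C: 2 H
  1 × N: no H
  1 × S: 1 H
  Total hydrogens = 15.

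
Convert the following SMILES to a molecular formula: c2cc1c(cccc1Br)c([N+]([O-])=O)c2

C10H6BrNO2

Heavy atoms from the SMILES: 1 Br, 10 C, 1 N, 2 O.
Implicit hydrogens by atom environment:
  6 × C (aromatic): 1 H each → 6
  4 × C (aromatic): no H
  1 × Br: no H
  1 × N (charge +1): no H
  1 × O: no H
  1 × O (charge -1): no H
  Total hydrogens = 6.
Molecular formula: C10H6BrNO2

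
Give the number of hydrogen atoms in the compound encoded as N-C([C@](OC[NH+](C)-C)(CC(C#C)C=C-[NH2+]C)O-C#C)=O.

Hydrogens are implicit in SMILES; fill each atom to its normal valence:
  5 × C: 1 H each → 5
  4 × C: no H
  3 × C: 3 H each → 9
  3 × O: no H
  2 × C: 2 H each → 4
  1 × N: 2 H
  1 × N (charge +1): 2 H
  1 × N (charge +1): 1 H
  Total hydrogens = 23.

23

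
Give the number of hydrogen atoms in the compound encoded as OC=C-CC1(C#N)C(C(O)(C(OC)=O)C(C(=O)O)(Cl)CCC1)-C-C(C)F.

Hydrogens are implicit in SMILES; fill each atom to its normal valence:
  6 × C: no H
  5 × C: 2 H each → 10
  4 × C: 1 H each → 4
  3 × O: 1 H each → 3
  3 × O: no H
  2 × C: 3 H each → 6
  1 × Cl: no H
  1 × F: no H
  1 × N: no H
  Total hydrogens = 23.

23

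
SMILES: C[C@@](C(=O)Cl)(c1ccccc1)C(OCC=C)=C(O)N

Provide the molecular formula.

Heavy atoms from the SMILES: 14 C, 1 Cl, 1 N, 3 O.
Implicit hydrogens by atom environment:
  5 × C (aromatic): 1 H each → 5
  4 × C: no H
  2 × C: 2 H each → 4
  2 × O: no H
  1 × C: 3 H
  1 × C: 1 H
  1 × C (aromatic): no H
  1 × Cl: no H
  1 × N: 2 H
  1 × O: 1 H
  Total hydrogens = 16.
Molecular formula: C14H16ClNO3

C14H16ClNO3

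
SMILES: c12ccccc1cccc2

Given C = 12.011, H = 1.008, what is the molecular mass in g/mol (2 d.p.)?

128.17

Molecular formula: C10H8.
M = 10×12.011 + 8×1.008 = 128.17 g/mol.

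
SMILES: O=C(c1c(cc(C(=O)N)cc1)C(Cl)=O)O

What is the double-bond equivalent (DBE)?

Molecular formula from the SMILES: C9H6ClNO4.
DoU = (2C + 2 + N − H − X)/2 = (2·9 + 2 + 1 − 6 − 1)/2 = 14/2 = 7.
(Structurally: 1 ring(s) + 6 π bond(s) = 7.)

7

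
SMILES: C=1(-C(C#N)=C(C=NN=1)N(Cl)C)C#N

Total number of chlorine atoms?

The symbol for chlorine appears 1 time in the SMILES.

1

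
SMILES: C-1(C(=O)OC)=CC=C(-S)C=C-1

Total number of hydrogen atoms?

Hydrogens are implicit in SMILES; fill each atom to its normal valence:
  4 × C (aromatic): 1 H each → 4
  2 × C (aromatic): no H
  2 × O: no H
  1 × C: 3 H
  1 × C: no H
  1 × S: 1 H
  Total hydrogens = 8.

8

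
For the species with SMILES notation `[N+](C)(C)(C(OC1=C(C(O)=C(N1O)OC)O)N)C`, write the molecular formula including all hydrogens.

Heavy atoms from the SMILES: 9 C, 3 N, 5 O.
Implicit hydrogens by atom environment:
  4 × C: 3 H each → 12
  4 × C (aromatic): no H
  3 × O: 1 H each → 3
  2 × O: no H
  1 × C: 1 H
  1 × N: 2 H
  1 × N (aromatic): no H
  1 × N (charge +1): no H
  Total hydrogens = 18.
Net charge +1.
Molecular formula: C9H18N3O5+

C9H18N3O5+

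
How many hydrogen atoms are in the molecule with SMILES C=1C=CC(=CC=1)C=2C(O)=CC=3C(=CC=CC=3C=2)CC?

Hydrogens are implicit in SMILES; fill each atom to its normal valence:
  10 × C (aromatic): 1 H each → 10
  6 × C (aromatic): no H
  1 × C: 3 H
  1 × C: 2 H
  1 × O: 1 H
  Total hydrogens = 16.

16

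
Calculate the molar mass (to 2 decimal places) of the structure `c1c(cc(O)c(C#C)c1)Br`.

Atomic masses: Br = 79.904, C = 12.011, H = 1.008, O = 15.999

197.03

Molecular formula: C8H5BrO.
M = 1×79.904 + 8×12.011 + 5×1.008 + 1×15.999 = 197.03 g/mol.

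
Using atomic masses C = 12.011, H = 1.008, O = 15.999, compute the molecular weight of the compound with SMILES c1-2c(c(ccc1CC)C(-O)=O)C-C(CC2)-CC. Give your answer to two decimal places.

Molecular formula: C15H20O2.
M = 15×12.011 + 20×1.008 + 2×15.999 = 232.32 g/mol.

232.32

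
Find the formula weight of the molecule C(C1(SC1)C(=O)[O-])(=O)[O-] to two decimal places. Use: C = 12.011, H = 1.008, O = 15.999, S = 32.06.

Molecular formula: [C4H2O4S]2-.
M = 4×12.011 + 2×1.008 + 4×15.999 + 1×32.06 = 146.12 g/mol.

146.12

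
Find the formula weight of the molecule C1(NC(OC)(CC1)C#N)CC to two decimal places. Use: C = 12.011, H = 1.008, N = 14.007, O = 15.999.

Molecular formula: C8H14N2O.
M = 8×12.011 + 14×1.008 + 2×14.007 + 1×15.999 = 154.21 g/mol.

154.21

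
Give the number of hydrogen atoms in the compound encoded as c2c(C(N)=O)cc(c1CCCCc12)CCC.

19

Hydrogens are implicit in SMILES; fill each atom to its normal valence:
  6 × C: 2 H each → 12
  4 × C (aromatic): no H
  2 × C (aromatic): 1 H each → 2
  1 × C: 3 H
  1 × C: no H
  1 × N: 2 H
  1 × O: no H
  Total hydrogens = 19.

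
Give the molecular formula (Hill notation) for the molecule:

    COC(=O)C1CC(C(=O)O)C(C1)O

C8H12O5

Heavy atoms from the SMILES: 8 C, 5 O.
Implicit hydrogens by atom environment:
  3 × C: 1 H each → 3
  3 × O: no H
  2 × C: 2 H each → 4
  2 × C: no H
  2 × O: 1 H each → 2
  1 × C: 3 H
  Total hydrogens = 12.
Molecular formula: C8H12O5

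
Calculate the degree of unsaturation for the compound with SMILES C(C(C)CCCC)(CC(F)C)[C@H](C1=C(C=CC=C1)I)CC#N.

Molecular formula from the SMILES: C19H27FIN.
DoU = (2C + 2 + N − H − X)/2 = (2·19 + 2 + 1 − 27 − 2)/2 = 12/2 = 6.
(Structurally: 1 ring(s) + 5 π bond(s) = 6.)

6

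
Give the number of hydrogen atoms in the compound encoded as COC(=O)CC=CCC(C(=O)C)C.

16

Hydrogens are implicit in SMILES; fill each atom to its normal valence:
  3 × C: 3 H each → 9
  3 × C: 1 H each → 3
  3 × O: no H
  2 × C: 2 H each → 4
  2 × C: no H
  Total hydrogens = 16.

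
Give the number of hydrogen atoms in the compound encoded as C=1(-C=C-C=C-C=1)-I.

5

Hydrogens are implicit in SMILES; fill each atom to its normal valence:
  5 × C (aromatic): 1 H each → 5
  1 × C (aromatic): no H
  1 × I: no H
  Total hydrogens = 5.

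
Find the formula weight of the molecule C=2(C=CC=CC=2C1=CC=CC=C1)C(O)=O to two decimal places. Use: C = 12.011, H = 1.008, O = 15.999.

198.22

Molecular formula: C13H10O2.
M = 13×12.011 + 10×1.008 + 2×15.999 = 198.22 g/mol.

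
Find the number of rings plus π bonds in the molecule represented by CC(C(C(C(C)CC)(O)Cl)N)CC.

Molecular formula from the SMILES: C10H22ClNO.
DoU = (2C + 2 + N − H − X)/2 = (2·10 + 2 + 1 − 22 − 1)/2 = 0/2 = 0.
(Structurally: 0 ring(s) + 0 π bond(s) = 0.)

0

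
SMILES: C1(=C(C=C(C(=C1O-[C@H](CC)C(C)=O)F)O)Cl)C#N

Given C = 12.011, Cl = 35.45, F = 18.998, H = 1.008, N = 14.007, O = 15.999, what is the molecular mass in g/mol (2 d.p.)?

271.67

Molecular formula: C12H11ClFNO3.
M = 12×12.011 + 1×35.45 + 1×18.998 + 11×1.008 + 1×14.007 + 3×15.999 = 271.67 g/mol.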